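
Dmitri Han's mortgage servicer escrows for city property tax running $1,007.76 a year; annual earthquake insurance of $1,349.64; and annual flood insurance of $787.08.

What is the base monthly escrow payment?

City property tax: $1,007.76/yr
Earthquake insurance: $1,349.64/yr
Flood insurance: $787.08/yr
Total annual escrow = $1,007.76 + $1,349.64 + $787.08 = $3,144.48
Base monthly escrow = $3,144.48 ÷ 12 = $262.04

$262.04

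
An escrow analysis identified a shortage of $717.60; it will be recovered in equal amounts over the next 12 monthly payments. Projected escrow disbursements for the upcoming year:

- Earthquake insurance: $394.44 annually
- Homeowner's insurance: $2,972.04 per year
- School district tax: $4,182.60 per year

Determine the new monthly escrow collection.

$688.89

Earthquake insurance: $394.44
Homeowner's insurance: $2,972.04
School district tax: $4,182.60
Combined annual = $394.44 + $2,972.04 + $4,182.60 = $7,549.08
Per month = $7,549.08 ÷ 12 = $629.09
Monthly shortage recovery: $717.60 ÷ 12 = $59.80
New monthly escrow = $629.09 + $59.80 = $688.89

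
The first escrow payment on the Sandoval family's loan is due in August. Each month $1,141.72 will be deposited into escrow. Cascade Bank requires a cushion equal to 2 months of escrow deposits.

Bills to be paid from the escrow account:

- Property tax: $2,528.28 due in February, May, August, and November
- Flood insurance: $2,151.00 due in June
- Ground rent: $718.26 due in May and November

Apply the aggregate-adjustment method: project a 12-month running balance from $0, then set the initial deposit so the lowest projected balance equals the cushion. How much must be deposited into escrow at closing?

Cushion = 2 × $1,141.72 = $2,283.44
Trial balance (start $0, +$1,141.72 each month, − disbursements):
  Aug: +$1,141.72 − $2,528.28 → -$1,386.56
  Sep: +$1,141.72 → -$244.84
  Oct: +$1,141.72 → $896.88
  Nov: +$1,141.72 − $3,246.54 → -$1,207.94
  Dec: +$1,141.72 → -$66.22
  Jan: +$1,141.72 → $1,075.50
  Feb: +$1,141.72 − $2,528.28 → -$311.06
  Mar: +$1,141.72 → $830.66
  Apr: +$1,141.72 → $1,972.38
  May: +$1,141.72 − $3,246.54 → -$132.44
  Jun: +$1,141.72 − $2,151.00 → -$1,141.72
  Jul: +$1,141.72 → $0.00
Lowest trial balance = -$1,386.56 (Aug)
Initial deposit = cushion − low point = $2,283.44 − (-$1,386.56) = $3,670.00

$3,670.00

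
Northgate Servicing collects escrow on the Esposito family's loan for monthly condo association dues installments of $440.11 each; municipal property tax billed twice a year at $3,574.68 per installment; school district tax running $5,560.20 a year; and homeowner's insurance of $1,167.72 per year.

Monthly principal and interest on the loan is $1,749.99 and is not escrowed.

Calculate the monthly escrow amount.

Condo association dues = $440.11 × 12 = $5,281.32/yr
Municipal property tax = $3,574.68 × 2 = $7,149.36/yr
School district tax = $5,560.20/yr
Homeowner's insurance = $1,167.72/yr
Combined annual = $19,158.60
Monthly = $19,158.60 ÷ 12 = $1,596.55

$1,596.55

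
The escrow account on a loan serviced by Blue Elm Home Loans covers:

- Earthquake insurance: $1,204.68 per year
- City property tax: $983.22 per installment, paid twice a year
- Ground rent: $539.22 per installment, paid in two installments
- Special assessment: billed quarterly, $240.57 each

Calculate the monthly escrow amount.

Earthquake insurance: $1,204.68 annually
City property tax: $983.22 × 2 = $1,966.44 annually
Ground rent: $539.22 × 2 = $1,078.44 annually
Special assessment: $240.57 × 4 = $962.28 annually
Yearly total = $5,211.84
Base monthly escrow = $5,211.84 / 12 = $434.32

$434.32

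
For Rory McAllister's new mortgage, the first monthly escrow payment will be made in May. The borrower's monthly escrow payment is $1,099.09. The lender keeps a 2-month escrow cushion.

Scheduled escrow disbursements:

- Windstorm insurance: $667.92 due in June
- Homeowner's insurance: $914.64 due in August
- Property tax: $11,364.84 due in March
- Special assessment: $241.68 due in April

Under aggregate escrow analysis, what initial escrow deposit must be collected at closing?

$3,055.59

Cushion = 2 × $1,099.09 = $2,198.18
Trial balance (start $0, +$1,099.09 each month, − disbursements):
  May: +$1,099.09 → $1,099.09
  Jun: +$1,099.09 − $667.92 → $1,530.26
  Jul: +$1,099.09 → $2,629.35
  Aug: +$1,099.09 − $914.64 → $2,813.80
  Sep: +$1,099.09 → $3,912.89
  Oct: +$1,099.09 → $5,011.98
  Nov: +$1,099.09 → $6,111.07
  Dec: +$1,099.09 → $7,210.16
  Jan: +$1,099.09 → $8,309.25
  Feb: +$1,099.09 → $9,408.34
  Mar: +$1,099.09 − $11,364.84 → -$857.41
  Apr: +$1,099.09 − $241.68 → $0.00
Lowest trial balance = -$857.41 (Mar)
Initial deposit = cushion − low point = $2,198.18 − (-$857.41) = $3,055.59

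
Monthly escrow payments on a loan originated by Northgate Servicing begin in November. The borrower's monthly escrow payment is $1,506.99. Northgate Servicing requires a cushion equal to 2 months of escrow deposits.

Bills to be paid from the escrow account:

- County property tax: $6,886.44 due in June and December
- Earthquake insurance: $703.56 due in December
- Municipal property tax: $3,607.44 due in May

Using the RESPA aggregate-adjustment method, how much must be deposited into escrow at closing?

$9,041.94

Cushion = 2 × $1,506.99 = $3,013.98
Trial balance (start $0, +$1,506.99 each month, − disbursements):
  Nov: +$1,506.99 → $1,506.99
  Dec: +$1,506.99 − $7,590.00 → -$4,576.02
  Jan: +$1,506.99 → -$3,069.03
  Feb: +$1,506.99 → -$1,562.04
  Mar: +$1,506.99 → -$55.05
  Apr: +$1,506.99 → $1,451.94
  May: +$1,506.99 − $3,607.44 → -$648.51
  Jun: +$1,506.99 − $6,886.44 → -$6,027.96
  Jul: +$1,506.99 → -$4,520.97
  Aug: +$1,506.99 → -$3,013.98
  Sep: +$1,506.99 → -$1,506.99
  Oct: +$1,506.99 → $0.00
Lowest trial balance = -$6,027.96 (Jun)
Initial deposit = cushion − low point = $3,013.98 − (-$6,027.96) = $9,041.94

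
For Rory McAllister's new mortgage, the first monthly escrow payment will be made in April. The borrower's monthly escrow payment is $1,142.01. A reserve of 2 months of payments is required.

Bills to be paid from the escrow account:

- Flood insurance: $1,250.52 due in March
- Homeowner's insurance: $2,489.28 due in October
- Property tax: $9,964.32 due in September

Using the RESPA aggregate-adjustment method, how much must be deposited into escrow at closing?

Cushion = 2 × $1,142.01 = $2,284.02
Trial balance (start $0, +$1,142.01 each month, − disbursements):
  Apr: +$1,142.01 → $1,142.01
  May: +$1,142.01 → $2,284.02
  Jun: +$1,142.01 → $3,426.03
  Jul: +$1,142.01 → $4,568.04
  Aug: +$1,142.01 → $5,710.05
  Sep: +$1,142.01 − $9,964.32 → -$3,112.26
  Oct: +$1,142.01 − $2,489.28 → -$4,459.53
  Nov: +$1,142.01 → -$3,317.52
  Dec: +$1,142.01 → -$2,175.51
  Jan: +$1,142.01 → -$1,033.50
  Feb: +$1,142.01 → $108.51
  Mar: +$1,142.01 − $1,250.52 → $0.00
Lowest trial balance = -$4,459.53 (Oct)
Initial deposit = cushion − low point = $2,284.02 − (-$4,459.53) = $6,743.55

$6,743.55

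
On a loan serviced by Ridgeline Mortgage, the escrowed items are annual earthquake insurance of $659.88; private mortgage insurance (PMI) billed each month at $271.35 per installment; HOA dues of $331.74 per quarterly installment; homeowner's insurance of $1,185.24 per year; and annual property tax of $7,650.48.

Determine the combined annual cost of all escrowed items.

Earthquake insurance — $659.88 per year
Private mortgage insurance (PMI) — $271.35 × 12 = $3,256.20 per year
HOA dues — $331.74 × 4 = $1,326.96 per year
Homeowner's insurance — $1,185.24 per year
Property tax — $7,650.48 per year
Total annual escrow = $659.88 + $3,256.20 + $1,326.96 + $1,185.24 + $7,650.48 = $14,078.76

$14,078.76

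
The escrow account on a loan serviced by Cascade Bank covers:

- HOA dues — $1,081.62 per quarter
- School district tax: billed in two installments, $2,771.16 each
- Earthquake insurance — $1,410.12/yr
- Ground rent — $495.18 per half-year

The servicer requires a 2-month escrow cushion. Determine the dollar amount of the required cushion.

HOA dues = $1,081.62 × 4 = $4,326.48 annually
School district tax = $2,771.16 × 2 = $5,542.32 annually
Earthquake insurance = $1,410.12 annually
Ground rent = $495.18 × 2 = $990.36 annually
Yearly total = $4,326.48 + $5,542.32 + $1,410.12 + $990.36 = $12,269.28
Monthly = $12,269.28 ÷ 12 = $1,022.44
Reserve = 2 × $1,022.44 = $2,044.88

$2,044.88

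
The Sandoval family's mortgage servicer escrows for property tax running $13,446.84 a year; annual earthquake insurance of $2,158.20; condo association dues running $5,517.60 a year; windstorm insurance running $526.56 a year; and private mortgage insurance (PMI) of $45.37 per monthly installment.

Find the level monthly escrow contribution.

$1,849.47

Property tax: $13,446.84 annually
Earthquake insurance: $2,158.20 annually
Condo association dues: $5,517.60 annually
Windstorm insurance: $526.56 annually
Private mortgage insurance (PMI): $45.37 × 12 = $544.44 annually
Combined annual = $22,193.64
Monthly = $22,193.64 ÷ 12 = $1,849.47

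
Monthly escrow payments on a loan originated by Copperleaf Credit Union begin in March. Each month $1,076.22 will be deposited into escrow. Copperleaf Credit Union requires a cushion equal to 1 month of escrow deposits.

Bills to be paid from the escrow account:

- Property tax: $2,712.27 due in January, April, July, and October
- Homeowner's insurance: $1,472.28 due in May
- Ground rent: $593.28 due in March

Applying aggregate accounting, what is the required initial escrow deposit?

$3,185.22

Cushion = 1 × $1,076.22 = $1,076.22
Trial balance (start $0, +$1,076.22 each month, − disbursements):
  Mar: +$1,076.22 − $593.28 → $482.94
  Apr: +$1,076.22 − $2,712.27 → -$1,153.11
  May: +$1,076.22 − $1,472.28 → -$1,549.17
  Jun: +$1,076.22 → -$472.95
  Jul: +$1,076.22 − $2,712.27 → -$2,109.00
  Aug: +$1,076.22 → -$1,032.78
  Sep: +$1,076.22 → $43.44
  Oct: +$1,076.22 − $2,712.27 → -$1,592.61
  Nov: +$1,076.22 → -$516.39
  Dec: +$1,076.22 → $559.83
  Jan: +$1,076.22 − $2,712.27 → -$1,076.22
  Feb: +$1,076.22 → $0.00
Lowest trial balance = -$2,109.00 (Jul)
Initial deposit = cushion − low point = $1,076.22 − (-$2,109.00) = $3,185.22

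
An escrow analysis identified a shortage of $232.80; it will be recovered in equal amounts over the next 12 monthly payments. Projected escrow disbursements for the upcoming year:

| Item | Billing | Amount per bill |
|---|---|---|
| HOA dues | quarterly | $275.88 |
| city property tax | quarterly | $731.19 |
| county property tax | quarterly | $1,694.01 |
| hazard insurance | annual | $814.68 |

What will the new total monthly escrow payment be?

HOA dues: $275.88 × 4 = $1,103.52 per year
City property tax: $731.19 × 4 = $2,924.76 per year
County property tax: $1,694.01 × 4 = $6,776.04 per year
Hazard insurance: $814.68 per year
Total annual escrow = $1,103.52 + $2,924.76 + $6,776.04 + $814.68 = $11,619.00
Per month = $11,619.00 / 12 = $968.25
Monthly shortage recovery: $232.80 / 12 = $19.40
Adjusted monthly = $968.25 + $19.40 = $987.65

$987.65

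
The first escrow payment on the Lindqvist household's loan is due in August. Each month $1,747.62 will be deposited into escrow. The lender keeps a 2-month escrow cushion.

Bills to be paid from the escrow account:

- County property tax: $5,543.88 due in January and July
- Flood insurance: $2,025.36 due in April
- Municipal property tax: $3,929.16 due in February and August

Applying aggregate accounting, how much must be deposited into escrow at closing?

$5,676.78

Cushion = 2 × $1,747.62 = $3,495.24
Trial balance (start $0, +$1,747.62 each month, − disbursements):
  Aug: +$1,747.62 − $3,929.16 → -$2,181.54
  Sep: +$1,747.62 → -$433.92
  Oct: +$1,747.62 → $1,313.70
  Nov: +$1,747.62 → $3,061.32
  Dec: +$1,747.62 → $4,808.94
  Jan: +$1,747.62 − $5,543.88 → $1,012.68
  Feb: +$1,747.62 − $3,929.16 → -$1,168.86
  Mar: +$1,747.62 → $578.76
  Apr: +$1,747.62 − $2,025.36 → $301.02
  May: +$1,747.62 → $2,048.64
  Jun: +$1,747.62 → $3,796.26
  Jul: +$1,747.62 − $5,543.88 → $0.00
Lowest trial balance = -$2,181.54 (Aug)
Initial deposit = cushion − low point = $3,495.24 − (-$2,181.54) = $5,676.78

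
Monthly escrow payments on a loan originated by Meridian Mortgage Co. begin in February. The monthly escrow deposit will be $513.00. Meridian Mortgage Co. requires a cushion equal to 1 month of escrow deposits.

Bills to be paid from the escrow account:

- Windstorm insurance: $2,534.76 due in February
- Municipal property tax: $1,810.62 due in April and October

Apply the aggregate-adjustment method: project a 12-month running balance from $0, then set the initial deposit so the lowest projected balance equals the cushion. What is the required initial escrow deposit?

Cushion = 1 × $513.00 = $513.00
Trial balance (start $0, +$513.00 each month, − disbursements):
  Feb: +$513.00 − $2,534.76 → -$2,021.76
  Mar: +$513.00 → -$1,508.76
  Apr: +$513.00 − $1,810.62 → -$2,806.38
  May: +$513.00 → -$2,293.38
  Jun: +$513.00 → -$1,780.38
  Jul: +$513.00 → -$1,267.38
  Aug: +$513.00 → -$754.38
  Sep: +$513.00 → -$241.38
  Oct: +$513.00 − $1,810.62 → -$1,539.00
  Nov: +$513.00 → -$1,026.00
  Dec: +$513.00 → -$513.00
  Jan: +$513.00 → $0.00
Lowest trial balance = -$2,806.38 (Apr)
Initial deposit = cushion − low point = $513.00 − (-$2,806.38) = $3,319.38

$3,319.38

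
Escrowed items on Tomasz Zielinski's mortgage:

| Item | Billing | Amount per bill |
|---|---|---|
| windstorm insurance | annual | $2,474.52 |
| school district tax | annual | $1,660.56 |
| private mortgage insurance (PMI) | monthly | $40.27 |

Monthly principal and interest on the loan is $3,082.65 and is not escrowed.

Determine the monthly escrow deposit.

$384.86

Windstorm insurance — $2,474.52/yr
School district tax — $1,660.56/yr
Private mortgage insurance (PMI) — $40.27 × 12 = $483.24/yr
Total per year = $2,474.52 + $1,660.56 + $483.24 = $4,618.32
Base monthly escrow = $4,618.32 ÷ 12 = $384.86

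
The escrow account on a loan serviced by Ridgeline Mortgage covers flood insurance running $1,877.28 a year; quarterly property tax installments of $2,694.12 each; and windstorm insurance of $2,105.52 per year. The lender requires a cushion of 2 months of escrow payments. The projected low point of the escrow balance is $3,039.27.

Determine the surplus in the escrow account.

Flood insurance — $1,877.28/yr
Property tax — $2,694.12 × 4 = $10,776.48/yr
Windstorm insurance — $2,105.52/yr
Combined annual = $1,877.28 + $10,776.48 + $2,105.52 = $14,759.28
Monthly = $14,759.28 / 12 = $1,229.94
Required cushion = 2 × $1,229.94 = $2,459.88
Excess over cushion: $3,039.27 − $2,459.88 = $579.39

$579.39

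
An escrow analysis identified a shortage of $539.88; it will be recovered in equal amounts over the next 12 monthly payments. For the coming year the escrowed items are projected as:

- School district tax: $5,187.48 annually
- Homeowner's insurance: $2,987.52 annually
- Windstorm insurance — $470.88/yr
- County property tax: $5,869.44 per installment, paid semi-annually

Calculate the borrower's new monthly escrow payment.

School district tax: $5,187.48 annually
Homeowner's insurance: $2,987.52 annually
Windstorm insurance: $470.88 annually
County property tax: $5,869.44 × 2 = $11,738.88 annually
Yearly total = $20,384.76
Monthly escrow = $20,384.76 / 12 = $1,698.73
Monthly shortage recovery: $539.88 / 12 = $44.99
New monthly escrow = $1,698.73 + $44.99 = $1,743.72

$1,743.72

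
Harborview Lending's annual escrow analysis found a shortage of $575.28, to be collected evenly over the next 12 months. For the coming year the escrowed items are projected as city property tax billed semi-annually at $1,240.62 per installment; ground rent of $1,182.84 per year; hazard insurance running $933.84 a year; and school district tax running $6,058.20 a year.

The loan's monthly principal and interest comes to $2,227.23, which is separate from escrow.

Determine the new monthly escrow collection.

$935.95

City property tax — $1,240.62 × 2 = $2,481.24/yr
Ground rent — $1,182.84/yr
Hazard insurance — $933.84/yr
School district tax — $6,058.20/yr
Total annual escrow = $2,481.24 + $1,182.84 + $933.84 + $6,058.20 = $10,656.12
Base monthly escrow = $10,656.12 ÷ 12 = $888.01
Shortage per month = $575.28 / 12 = $47.94
New monthly escrow = $888.01 + $47.94 = $935.95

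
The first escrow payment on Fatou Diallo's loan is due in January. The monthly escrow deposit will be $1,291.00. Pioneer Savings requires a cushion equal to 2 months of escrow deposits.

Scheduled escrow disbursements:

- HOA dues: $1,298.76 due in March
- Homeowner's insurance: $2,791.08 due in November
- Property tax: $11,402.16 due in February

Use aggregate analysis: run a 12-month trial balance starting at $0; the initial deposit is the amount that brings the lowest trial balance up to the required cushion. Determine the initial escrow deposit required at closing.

$11,409.92

Cushion = 2 × $1,291.00 = $2,582.00
Trial balance (start $0, +$1,291.00 each month, − disbursements):
  Jan: +$1,291.00 → $1,291.00
  Feb: +$1,291.00 − $11,402.16 → -$8,820.16
  Mar: +$1,291.00 − $1,298.76 → -$8,827.92
  Apr: +$1,291.00 → -$7,536.92
  May: +$1,291.00 → -$6,245.92
  Jun: +$1,291.00 → -$4,954.92
  Jul: +$1,291.00 → -$3,663.92
  Aug: +$1,291.00 → -$2,372.92
  Sep: +$1,291.00 → -$1,081.92
  Oct: +$1,291.00 → $209.08
  Nov: +$1,291.00 − $2,791.08 → -$1,291.00
  Dec: +$1,291.00 → $0.00
Lowest trial balance = -$8,827.92 (Mar)
Initial deposit = cushion − low point = $2,582.00 − (-$8,827.92) = $11,409.92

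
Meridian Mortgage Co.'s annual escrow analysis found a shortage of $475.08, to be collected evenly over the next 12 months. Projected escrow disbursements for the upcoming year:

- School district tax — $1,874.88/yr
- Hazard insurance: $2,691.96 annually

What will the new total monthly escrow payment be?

School district tax: $1,874.88 per year
Hazard insurance: $2,691.96 per year
Annual escrow total = $4,566.84
Per month = $4,566.84 ÷ 12 = $380.57
Shortage per month = $475.08 / 12 = $39.59
Adjusted monthly = $380.57 + $39.59 = $420.16

$420.16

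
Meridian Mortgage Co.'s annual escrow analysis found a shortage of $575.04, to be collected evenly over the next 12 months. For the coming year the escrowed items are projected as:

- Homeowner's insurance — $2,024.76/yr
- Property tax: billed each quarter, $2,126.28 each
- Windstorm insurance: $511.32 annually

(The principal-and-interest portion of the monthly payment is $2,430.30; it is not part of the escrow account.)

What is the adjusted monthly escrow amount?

Homeowner's insurance: $2,024.76 annually
Property tax: $2,126.28 × 4 = $8,505.12 annually
Windstorm insurance: $511.32 annually
Combined annual = $11,041.20
Per month = $11,041.20 / 12 = $920.10
Monthly shortage recovery: $575.04 / 12 = $47.92
Adjusted monthly = $920.10 + $47.92 = $968.02

$968.02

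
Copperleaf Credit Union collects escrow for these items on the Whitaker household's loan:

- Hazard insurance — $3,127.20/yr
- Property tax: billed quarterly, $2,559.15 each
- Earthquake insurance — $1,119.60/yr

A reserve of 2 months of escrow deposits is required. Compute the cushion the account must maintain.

$2,413.90

Hazard insurance = $3,127.20 per year
Property tax = $2,559.15 × 4 = $10,236.60 per year
Earthquake insurance = $1,119.60 per year
Combined annual = $14,483.40
Monthly escrow = $14,483.40 ÷ 12 = $1,206.95
Cushion = 2 × $1,206.95 = $2,413.90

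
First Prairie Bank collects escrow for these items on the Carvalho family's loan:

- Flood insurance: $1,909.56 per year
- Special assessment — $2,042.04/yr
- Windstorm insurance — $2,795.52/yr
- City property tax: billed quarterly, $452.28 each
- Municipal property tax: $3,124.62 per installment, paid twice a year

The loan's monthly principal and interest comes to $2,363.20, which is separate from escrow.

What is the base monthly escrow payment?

$1,233.79

Flood insurance: $1,909.56/yr
Special assessment: $2,042.04/yr
Windstorm insurance: $2,795.52/yr
City property tax: $452.28 × 4 = $1,809.12/yr
Municipal property tax: $3,124.62 × 2 = $6,249.24/yr
Annual escrow total = $1,909.56 + $2,042.04 + $2,795.52 + $1,809.12 + $6,249.24 = $14,805.48
Base monthly escrow = $14,805.48 / 12 = $1,233.79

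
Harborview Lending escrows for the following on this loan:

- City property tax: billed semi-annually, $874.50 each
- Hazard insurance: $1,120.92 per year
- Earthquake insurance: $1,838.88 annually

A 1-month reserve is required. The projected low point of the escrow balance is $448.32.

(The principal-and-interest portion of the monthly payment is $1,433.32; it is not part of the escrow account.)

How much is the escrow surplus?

City property tax = $874.50 × 2 = $1,749.00/yr
Hazard insurance = $1,120.92/yr
Earthquake insurance = $1,838.88/yr
Total annual escrow = $1,749.00 + $1,120.92 + $1,838.88 = $4,708.80
Monthly = $4,708.80 ÷ 12 = $392.40
Cushion = 1 × $392.40 = $392.40
Surplus = $448.32 − $392.40 = $55.92

$55.92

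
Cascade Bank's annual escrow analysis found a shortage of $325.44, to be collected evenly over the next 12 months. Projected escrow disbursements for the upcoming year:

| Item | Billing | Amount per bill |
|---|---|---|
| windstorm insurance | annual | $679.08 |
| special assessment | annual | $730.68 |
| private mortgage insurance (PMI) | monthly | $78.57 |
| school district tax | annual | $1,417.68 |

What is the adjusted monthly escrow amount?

$341.31

Windstorm insurance — $679.08 per year
Special assessment — $730.68 per year
Private mortgage insurance (PMI) — $78.57 × 12 = $942.84 per year
School district tax — $1,417.68 per year
Combined annual = $679.08 + $730.68 + $942.84 + $1,417.68 = $3,770.28
Monthly escrow = $3,770.28 ÷ 12 = $314.19
Monthly shortage recovery: $325.44 ÷ 12 = $27.12
New monthly escrow = $314.19 + $27.12 = $341.31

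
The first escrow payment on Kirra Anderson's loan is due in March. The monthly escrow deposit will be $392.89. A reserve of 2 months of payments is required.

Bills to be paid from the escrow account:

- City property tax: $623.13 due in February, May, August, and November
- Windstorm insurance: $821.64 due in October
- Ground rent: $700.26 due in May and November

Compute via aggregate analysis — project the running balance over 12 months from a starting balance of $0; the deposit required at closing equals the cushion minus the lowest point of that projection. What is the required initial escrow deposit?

Cushion = 2 × $392.89 = $785.78
Trial balance (start $0, +$392.89 each month, − disbursements):
  Mar: +$392.89 → $392.89
  Apr: +$392.89 → $785.78
  May: +$392.89 − $1,323.39 → -$144.72
  Jun: +$392.89 → $248.17
  Jul: +$392.89 → $641.06
  Aug: +$392.89 − $623.13 → $410.82
  Sep: +$392.89 → $803.71
  Oct: +$392.89 − $821.64 → $374.96
  Nov: +$392.89 − $1,323.39 → -$555.54
  Dec: +$392.89 → -$162.65
  Jan: +$392.89 → $230.24
  Feb: +$392.89 − $623.13 → $0.00
Lowest trial balance = -$555.54 (Nov)
Initial deposit = cushion − low point = $785.78 − (-$555.54) = $1,341.32

$1,341.32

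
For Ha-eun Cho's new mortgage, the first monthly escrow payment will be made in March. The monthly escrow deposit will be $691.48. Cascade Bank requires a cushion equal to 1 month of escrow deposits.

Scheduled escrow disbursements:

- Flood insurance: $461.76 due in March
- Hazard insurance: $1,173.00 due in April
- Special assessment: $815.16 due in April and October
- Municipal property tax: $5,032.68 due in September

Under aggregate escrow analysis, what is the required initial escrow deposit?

$3,457.40

Cushion = 1 × $691.48 = $691.48
Trial balance (start $0, +$691.48 each month, − disbursements):
  Mar: +$691.48 − $461.76 → $229.72
  Apr: +$691.48 − $1,988.16 → -$1,066.96
  May: +$691.48 → -$375.48
  Jun: +$691.48 → $316.00
  Jul: +$691.48 → $1,007.48
  Aug: +$691.48 → $1,698.96
  Sep: +$691.48 − $5,032.68 → -$2,642.24
  Oct: +$691.48 − $815.16 → -$2,765.92
  Nov: +$691.48 → -$2,074.44
  Dec: +$691.48 → -$1,382.96
  Jan: +$691.48 → -$691.48
  Feb: +$691.48 → $0.00
Lowest trial balance = -$2,765.92 (Oct)
Initial deposit = cushion − low point = $691.48 − (-$2,765.92) = $3,457.40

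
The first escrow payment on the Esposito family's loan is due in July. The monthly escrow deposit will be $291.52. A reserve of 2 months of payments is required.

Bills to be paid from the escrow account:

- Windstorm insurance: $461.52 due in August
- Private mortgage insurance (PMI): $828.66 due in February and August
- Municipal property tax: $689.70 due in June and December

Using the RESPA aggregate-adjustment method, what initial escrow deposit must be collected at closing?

Cushion = 2 × $291.52 = $583.04
Trial balance (start $0, +$291.52 each month, − disbursements):
  Jul: +$291.52 → $291.52
  Aug: +$291.52 − $1,290.18 → -$707.14
  Sep: +$291.52 → -$415.62
  Oct: +$291.52 → -$124.10
  Nov: +$291.52 → $167.42
  Dec: +$291.52 − $689.70 → -$230.76
  Jan: +$291.52 → $60.76
  Feb: +$291.52 − $828.66 → -$476.38
  Mar: +$291.52 → -$184.86
  Apr: +$291.52 → $106.66
  May: +$291.52 → $398.18
  Jun: +$291.52 − $689.70 → $0.00
Lowest trial balance = -$707.14 (Aug)
Initial deposit = cushion − low point = $583.04 − (-$707.14) = $1,290.18

$1,290.18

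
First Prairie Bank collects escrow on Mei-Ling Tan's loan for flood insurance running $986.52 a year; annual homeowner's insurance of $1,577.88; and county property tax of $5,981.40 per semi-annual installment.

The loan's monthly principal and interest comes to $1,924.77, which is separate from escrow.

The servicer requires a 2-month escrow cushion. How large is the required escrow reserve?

$2,421.20

Flood insurance: $986.52
Homeowner's insurance: $1,577.88
County property tax: $5,981.40 × 2 = $11,962.80
Combined annual = $14,527.20
Per month = $14,527.20 ÷ 12 = $1,210.60
Cushion = 2 × $1,210.60 = $2,421.20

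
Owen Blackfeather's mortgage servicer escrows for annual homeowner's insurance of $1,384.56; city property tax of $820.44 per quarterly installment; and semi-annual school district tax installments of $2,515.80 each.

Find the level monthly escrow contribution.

$808.16

Homeowner's insurance = $1,384.56/yr
City property tax = $820.44 × 4 = $3,281.76/yr
School district tax = $2,515.80 × 2 = $5,031.60/yr
Annual escrow total = $1,384.56 + $3,281.76 + $5,031.60 = $9,697.92
Monthly escrow = $9,697.92 ÷ 12 = $808.16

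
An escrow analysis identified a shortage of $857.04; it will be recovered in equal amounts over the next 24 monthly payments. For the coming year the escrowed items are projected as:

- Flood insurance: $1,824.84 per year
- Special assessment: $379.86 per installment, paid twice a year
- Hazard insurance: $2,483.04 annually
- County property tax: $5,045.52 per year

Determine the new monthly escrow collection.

$878.47

Flood insurance: $1,824.84
Special assessment: $379.86 × 2 = $759.72
Hazard insurance: $2,483.04
County property tax: $5,045.52
Combined annual = $1,824.84 + $759.72 + $2,483.04 + $5,045.52 = $10,113.12
Monthly = $10,113.12 ÷ 12 = $842.76
Monthly shortage recovery: $857.04 ÷ 24 = $35.71
Adjusted monthly = $842.76 + $35.71 = $878.47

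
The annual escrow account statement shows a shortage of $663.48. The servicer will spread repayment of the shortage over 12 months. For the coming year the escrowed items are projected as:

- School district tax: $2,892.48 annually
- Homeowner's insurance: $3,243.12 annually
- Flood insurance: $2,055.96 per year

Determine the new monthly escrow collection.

School district tax = $2,892.48
Homeowner's insurance = $3,243.12
Flood insurance = $2,055.96
Yearly total = $8,191.56
Monthly = $8,191.56 / 12 = $682.63
Shortage spread = $663.48 ÷ 12 = $55.29/mo
Adjusted monthly = $682.63 + $55.29 = $737.92

$737.92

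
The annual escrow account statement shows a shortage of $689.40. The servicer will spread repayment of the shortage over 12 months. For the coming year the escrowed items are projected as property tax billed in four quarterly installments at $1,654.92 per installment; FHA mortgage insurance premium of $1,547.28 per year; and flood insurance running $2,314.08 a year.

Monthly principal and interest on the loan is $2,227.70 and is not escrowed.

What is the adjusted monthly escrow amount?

Property tax = $1,654.92 × 4 = $6,619.68
FHA mortgage insurance premium = $1,547.28
Flood insurance = $2,314.08
Combined annual = $6,619.68 + $1,547.28 + $2,314.08 = $10,481.04
Base monthly escrow = $10,481.04 / 12 = $873.42
Shortage per month = $689.40 / 12 = $57.45
Adjusted monthly = $873.42 + $57.45 = $930.87

$930.87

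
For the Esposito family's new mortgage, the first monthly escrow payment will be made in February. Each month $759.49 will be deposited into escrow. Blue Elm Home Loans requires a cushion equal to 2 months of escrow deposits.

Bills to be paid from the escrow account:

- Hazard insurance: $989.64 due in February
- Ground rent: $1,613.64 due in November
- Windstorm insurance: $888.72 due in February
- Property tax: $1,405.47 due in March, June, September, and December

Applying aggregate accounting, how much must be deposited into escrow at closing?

$3,283.83

Cushion = 2 × $759.49 = $1,518.98
Trial balance (start $0, +$759.49 each month, − disbursements):
  Feb: +$759.49 − $1,878.36 → -$1,118.87
  Mar: +$759.49 − $1,405.47 → -$1,764.85
  Apr: +$759.49 → -$1,005.36
  May: +$759.49 → -$245.87
  Jun: +$759.49 − $1,405.47 → -$891.85
  Jul: +$759.49 → -$132.36
  Aug: +$759.49 → $627.13
  Sep: +$759.49 − $1,405.47 → -$18.85
  Oct: +$759.49 → $740.64
  Nov: +$759.49 − $1,613.64 → -$113.51
  Dec: +$759.49 − $1,405.47 → -$759.49
  Jan: +$759.49 → $0.00
Lowest trial balance = -$1,764.85 (Mar)
Initial deposit = cushion − low point = $1,518.98 − (-$1,764.85) = $3,283.83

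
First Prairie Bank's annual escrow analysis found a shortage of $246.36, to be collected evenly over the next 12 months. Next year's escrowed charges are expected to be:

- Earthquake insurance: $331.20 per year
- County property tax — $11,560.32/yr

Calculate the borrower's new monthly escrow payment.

Earthquake insurance: $331.20
County property tax: $11,560.32
Yearly total = $11,891.52
Monthly escrow = $11,891.52 ÷ 12 = $990.96
Monthly shortage recovery: $246.36 ÷ 12 = $20.53
New monthly escrow = $990.96 + $20.53 = $1,011.49

$1,011.49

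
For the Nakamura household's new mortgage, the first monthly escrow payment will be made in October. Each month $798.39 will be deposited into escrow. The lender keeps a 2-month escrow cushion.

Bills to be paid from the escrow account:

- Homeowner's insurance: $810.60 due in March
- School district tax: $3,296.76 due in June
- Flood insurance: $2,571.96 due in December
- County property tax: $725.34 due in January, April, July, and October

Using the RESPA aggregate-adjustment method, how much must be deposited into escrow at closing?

Cushion = 2 × $798.39 = $1,596.78
Trial balance (start $0, +$798.39 each month, − disbursements):
  Oct: +$798.39 − $725.34 → $73.05
  Nov: +$798.39 → $871.44
  Dec: +$798.39 − $2,571.96 → -$902.13
  Jan: +$798.39 − $725.34 → -$829.08
  Feb: +$798.39 → -$30.69
  Mar: +$798.39 − $810.60 → -$42.90
  Apr: +$798.39 − $725.34 → $30.15
  May: +$798.39 → $828.54
  Jun: +$798.39 − $3,296.76 → -$1,669.83
  Jul: +$798.39 − $725.34 → -$1,596.78
  Aug: +$798.39 → -$798.39
  Sep: +$798.39 → $0.00
Lowest trial balance = -$1,669.83 (Jun)
Initial deposit = cushion − low point = $1,596.78 − (-$1,669.83) = $3,266.61

$3,266.61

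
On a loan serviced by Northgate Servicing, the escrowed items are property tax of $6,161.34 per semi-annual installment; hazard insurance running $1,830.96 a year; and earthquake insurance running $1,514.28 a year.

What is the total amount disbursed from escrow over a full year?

$15,667.92

Property tax: $6,161.34 × 2 = $12,322.68
Hazard insurance: $1,830.96
Earthquake insurance: $1,514.28
Combined annual = $12,322.68 + $1,830.96 + $1,514.28 = $15,667.92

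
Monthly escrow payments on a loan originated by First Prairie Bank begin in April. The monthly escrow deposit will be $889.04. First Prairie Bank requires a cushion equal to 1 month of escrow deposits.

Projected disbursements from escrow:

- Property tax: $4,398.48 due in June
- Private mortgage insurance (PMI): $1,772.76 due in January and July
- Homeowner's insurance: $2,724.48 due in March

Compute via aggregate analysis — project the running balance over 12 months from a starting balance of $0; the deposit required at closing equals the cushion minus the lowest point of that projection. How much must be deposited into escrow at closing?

Cushion = 1 × $889.04 = $889.04
Trial balance (start $0, +$889.04 each month, − disbursements):
  Apr: +$889.04 → $889.04
  May: +$889.04 → $1,778.08
  Jun: +$889.04 − $4,398.48 → -$1,731.36
  Jul: +$889.04 − $1,772.76 → -$2,615.08
  Aug: +$889.04 → -$1,726.04
  Sep: +$889.04 → -$837.00
  Oct: +$889.04 → $52.04
  Nov: +$889.04 → $941.08
  Dec: +$889.04 → $1,830.12
  Jan: +$889.04 − $1,772.76 → $946.40
  Feb: +$889.04 → $1,835.44
  Mar: +$889.04 − $2,724.48 → $0.00
Lowest trial balance = -$2,615.08 (Jul)
Initial deposit = cushion − low point = $889.04 − (-$2,615.08) = $3,504.12

$3,504.12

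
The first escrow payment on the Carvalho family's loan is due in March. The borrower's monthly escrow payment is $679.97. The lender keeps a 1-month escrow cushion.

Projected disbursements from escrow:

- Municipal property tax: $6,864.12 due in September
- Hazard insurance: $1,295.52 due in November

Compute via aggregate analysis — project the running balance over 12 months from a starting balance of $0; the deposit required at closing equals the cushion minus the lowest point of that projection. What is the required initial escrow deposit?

Cushion = 1 × $679.97 = $679.97
Trial balance (start $0, +$679.97 each month, − disbursements):
  Mar: +$679.97 → $679.97
  Apr: +$679.97 → $1,359.94
  May: +$679.97 → $2,039.91
  Jun: +$679.97 → $2,719.88
  Jul: +$679.97 → $3,399.85
  Aug: +$679.97 → $4,079.82
  Sep: +$679.97 − $6,864.12 → -$2,104.33
  Oct: +$679.97 → -$1,424.36
  Nov: +$679.97 − $1,295.52 → -$2,039.91
  Dec: +$679.97 → -$1,359.94
  Jan: +$679.97 → -$679.97
  Feb: +$679.97 → $0.00
Lowest trial balance = -$2,104.33 (Sep)
Initial deposit = cushion − low point = $679.97 − (-$2,104.33) = $2,784.30

$2,784.30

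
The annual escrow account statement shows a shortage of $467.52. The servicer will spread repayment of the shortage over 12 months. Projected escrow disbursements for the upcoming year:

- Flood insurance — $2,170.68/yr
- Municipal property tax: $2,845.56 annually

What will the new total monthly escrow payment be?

Flood insurance — $2,170.68 annually
Municipal property tax — $2,845.56 annually
Yearly total = $5,016.24
Per month = $5,016.24 / 12 = $418.02
Monthly shortage recovery: $467.52 / 12 = $38.96
New monthly escrow = $418.02 + $38.96 = $456.98

$456.98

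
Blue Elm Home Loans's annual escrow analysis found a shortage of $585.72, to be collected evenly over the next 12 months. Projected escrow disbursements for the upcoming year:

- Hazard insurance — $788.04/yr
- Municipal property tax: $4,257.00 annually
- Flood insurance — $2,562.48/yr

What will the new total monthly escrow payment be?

$682.77

Hazard insurance — $788.04/yr
Municipal property tax — $4,257.00/yr
Flood insurance — $2,562.48/yr
Total annual escrow = $7,607.52
Per month = $7,607.52 ÷ 12 = $633.96
Shortage per month = $585.72 / 12 = $48.81
New monthly escrow = $633.96 + $48.81 = $682.77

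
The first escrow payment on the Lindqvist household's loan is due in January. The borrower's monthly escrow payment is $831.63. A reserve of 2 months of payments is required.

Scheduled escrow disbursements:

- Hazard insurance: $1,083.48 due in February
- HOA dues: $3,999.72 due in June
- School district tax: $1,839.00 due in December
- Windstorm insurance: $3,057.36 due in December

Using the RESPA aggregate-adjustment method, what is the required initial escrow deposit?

Cushion = 2 × $831.63 = $1,663.26
Trial balance (start $0, +$831.63 each month, − disbursements):
  Jan: +$831.63 → $831.63
  Feb: +$831.63 − $1,083.48 → $579.78
  Mar: +$831.63 → $1,411.41
  Apr: +$831.63 → $2,243.04
  May: +$831.63 → $3,074.67
  Jun: +$831.63 − $3,999.72 → -$93.42
  Jul: +$831.63 → $738.21
  Aug: +$831.63 → $1,569.84
  Sep: +$831.63 → $2,401.47
  Oct: +$831.63 → $3,233.10
  Nov: +$831.63 → $4,064.73
  Dec: +$831.63 − $4,896.36 → $0.00
Lowest trial balance = -$93.42 (Jun)
Initial deposit = cushion − low point = $1,663.26 − (-$93.42) = $1,756.68

$1,756.68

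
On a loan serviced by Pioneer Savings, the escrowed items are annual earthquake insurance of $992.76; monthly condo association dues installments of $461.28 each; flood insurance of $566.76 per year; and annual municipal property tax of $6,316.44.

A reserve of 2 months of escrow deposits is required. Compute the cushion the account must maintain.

Earthquake insurance — $992.76 annually
Condo association dues — $461.28 × 12 = $5,535.36 annually
Flood insurance — $566.76 annually
Municipal property tax — $6,316.44 annually
Combined annual = $13,411.32
Base monthly escrow = $13,411.32 / 12 = $1,117.61
Required cushion = 2 × $1,117.61 = $2,235.22

$2,235.22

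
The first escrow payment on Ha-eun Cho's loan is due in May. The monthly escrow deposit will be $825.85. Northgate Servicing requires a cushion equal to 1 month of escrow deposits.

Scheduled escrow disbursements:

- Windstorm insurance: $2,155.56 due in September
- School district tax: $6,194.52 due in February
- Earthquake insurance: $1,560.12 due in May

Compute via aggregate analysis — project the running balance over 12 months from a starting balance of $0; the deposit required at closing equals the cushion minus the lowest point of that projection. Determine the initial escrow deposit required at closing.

Cushion = 1 × $825.85 = $825.85
Trial balance (start $0, +$825.85 each month, − disbursements):
  May: +$825.85 − $1,560.12 → -$734.27
  Jun: +$825.85 → $91.58
  Jul: +$825.85 → $917.43
  Aug: +$825.85 → $1,743.28
  Sep: +$825.85 − $2,155.56 → $413.57
  Oct: +$825.85 → $1,239.42
  Nov: +$825.85 → $2,065.27
  Dec: +$825.85 → $2,891.12
  Jan: +$825.85 → $3,716.97
  Feb: +$825.85 − $6,194.52 → -$1,651.70
  Mar: +$825.85 → -$825.85
  Apr: +$825.85 → $0.00
Lowest trial balance = -$1,651.70 (Feb)
Initial deposit = cushion − low point = $825.85 − (-$1,651.70) = $2,477.55

$2,477.55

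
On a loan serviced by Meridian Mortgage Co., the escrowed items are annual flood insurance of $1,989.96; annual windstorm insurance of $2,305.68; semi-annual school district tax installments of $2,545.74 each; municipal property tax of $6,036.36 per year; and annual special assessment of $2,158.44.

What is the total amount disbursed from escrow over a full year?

$17,581.92

Flood insurance — $1,989.96
Windstorm insurance — $2,305.68
School district tax — $2,545.74 × 2 = $5,091.48
Municipal property tax — $6,036.36
Special assessment — $2,158.44
Annual escrow total = $1,989.96 + $2,305.68 + $5,091.48 + $6,036.36 + $2,158.44 = $17,581.92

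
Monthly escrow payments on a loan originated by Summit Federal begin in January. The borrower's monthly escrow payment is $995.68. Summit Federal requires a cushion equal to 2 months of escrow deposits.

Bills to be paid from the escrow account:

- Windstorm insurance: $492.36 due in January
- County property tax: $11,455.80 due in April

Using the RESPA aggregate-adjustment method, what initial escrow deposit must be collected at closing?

$9,956.80

Cushion = 2 × $995.68 = $1,991.36
Trial balance (start $0, +$995.68 each month, − disbursements):
  Jan: +$995.68 − $492.36 → $503.32
  Feb: +$995.68 → $1,499.00
  Mar: +$995.68 → $2,494.68
  Apr: +$995.68 − $11,455.80 → -$7,965.44
  May: +$995.68 → -$6,969.76
  Jun: +$995.68 → -$5,974.08
  Jul: +$995.68 → -$4,978.40
  Aug: +$995.68 → -$3,982.72
  Sep: +$995.68 → -$2,987.04
  Oct: +$995.68 → -$1,991.36
  Nov: +$995.68 → -$995.68
  Dec: +$995.68 → $0.00
Lowest trial balance = -$7,965.44 (Apr)
Initial deposit = cushion − low point = $1,991.36 − (-$7,965.44) = $9,956.80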